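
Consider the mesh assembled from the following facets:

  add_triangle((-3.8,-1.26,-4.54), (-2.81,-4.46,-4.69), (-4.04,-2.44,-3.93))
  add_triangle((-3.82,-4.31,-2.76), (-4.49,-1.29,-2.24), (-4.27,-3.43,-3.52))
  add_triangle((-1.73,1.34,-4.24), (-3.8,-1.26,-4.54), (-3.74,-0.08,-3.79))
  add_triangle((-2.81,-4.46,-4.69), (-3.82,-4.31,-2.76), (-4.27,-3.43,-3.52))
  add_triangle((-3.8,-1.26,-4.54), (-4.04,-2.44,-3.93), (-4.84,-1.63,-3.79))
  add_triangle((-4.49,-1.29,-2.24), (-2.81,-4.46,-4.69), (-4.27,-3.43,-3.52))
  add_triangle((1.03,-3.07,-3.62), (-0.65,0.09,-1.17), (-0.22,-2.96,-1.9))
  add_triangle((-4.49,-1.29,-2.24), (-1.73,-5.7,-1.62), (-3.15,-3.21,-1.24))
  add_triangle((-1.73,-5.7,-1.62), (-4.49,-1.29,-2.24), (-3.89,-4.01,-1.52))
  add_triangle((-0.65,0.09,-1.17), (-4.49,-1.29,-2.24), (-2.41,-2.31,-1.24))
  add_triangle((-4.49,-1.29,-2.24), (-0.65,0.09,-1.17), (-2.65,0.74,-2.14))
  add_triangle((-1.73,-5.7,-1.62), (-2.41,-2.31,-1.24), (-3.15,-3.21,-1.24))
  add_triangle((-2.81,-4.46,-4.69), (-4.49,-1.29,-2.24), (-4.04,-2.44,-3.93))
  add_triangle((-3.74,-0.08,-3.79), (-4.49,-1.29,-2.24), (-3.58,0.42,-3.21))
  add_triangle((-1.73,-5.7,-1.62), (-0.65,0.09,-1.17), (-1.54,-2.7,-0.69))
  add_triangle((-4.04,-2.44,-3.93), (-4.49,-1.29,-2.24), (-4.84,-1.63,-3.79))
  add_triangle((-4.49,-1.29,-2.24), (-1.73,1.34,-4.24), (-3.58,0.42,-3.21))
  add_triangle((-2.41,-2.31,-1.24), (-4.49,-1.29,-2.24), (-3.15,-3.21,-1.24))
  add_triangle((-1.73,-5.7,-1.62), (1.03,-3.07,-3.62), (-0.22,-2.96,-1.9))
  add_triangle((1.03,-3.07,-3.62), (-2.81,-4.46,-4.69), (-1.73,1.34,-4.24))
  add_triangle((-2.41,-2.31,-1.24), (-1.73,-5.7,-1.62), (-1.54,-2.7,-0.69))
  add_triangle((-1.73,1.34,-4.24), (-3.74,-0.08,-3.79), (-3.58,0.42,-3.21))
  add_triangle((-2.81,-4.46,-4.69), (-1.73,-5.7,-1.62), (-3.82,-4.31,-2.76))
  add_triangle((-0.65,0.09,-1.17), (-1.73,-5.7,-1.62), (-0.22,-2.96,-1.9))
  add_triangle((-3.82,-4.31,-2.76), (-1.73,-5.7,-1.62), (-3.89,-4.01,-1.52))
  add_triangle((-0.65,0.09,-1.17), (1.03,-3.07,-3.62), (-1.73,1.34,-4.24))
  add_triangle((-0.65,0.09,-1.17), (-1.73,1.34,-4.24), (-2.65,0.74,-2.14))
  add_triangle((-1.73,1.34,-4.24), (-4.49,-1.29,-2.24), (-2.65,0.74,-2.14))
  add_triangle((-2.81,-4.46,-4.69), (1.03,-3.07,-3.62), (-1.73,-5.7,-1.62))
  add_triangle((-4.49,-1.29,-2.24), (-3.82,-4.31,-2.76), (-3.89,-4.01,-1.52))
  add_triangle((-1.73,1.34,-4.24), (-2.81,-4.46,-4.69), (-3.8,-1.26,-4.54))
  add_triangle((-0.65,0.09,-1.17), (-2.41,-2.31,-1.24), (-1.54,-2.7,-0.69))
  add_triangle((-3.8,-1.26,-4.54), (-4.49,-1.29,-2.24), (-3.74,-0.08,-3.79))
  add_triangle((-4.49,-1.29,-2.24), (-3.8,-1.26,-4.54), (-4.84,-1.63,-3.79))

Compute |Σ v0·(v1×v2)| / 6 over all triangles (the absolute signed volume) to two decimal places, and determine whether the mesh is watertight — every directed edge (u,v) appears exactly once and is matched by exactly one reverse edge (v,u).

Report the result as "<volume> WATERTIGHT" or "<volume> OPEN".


54.74 WATERTIGHT

Per-triangle v0·(v1×v2)/6:
  t1: +2.9327
  t2: +1.9326
  t3: +2.4187
  t4: +2.7070
  t5: +1.3744
  t6: +1.6225
  t7: -1.2964
  t8: +2.5963
  t9: -3.2762
  t10: -1.0316
  t11: -0.7808
  t12: -0.6740
  t13: +2.0853
  t14: +1.0260
  t15: -0.8682
  t16: +0.9737
  t17: -1.7030
  t18: -0.4663
  t19: -0.2025
  t20: +13.1968
  t21: +0.5250
  t22: +1.1284
  t23: +6.0431
  t24: -1.4518
  t25: +2.9904
  t26: -1.0097
  t27: -0.3590
  t28: +2.6696
  t29: +10.1795
  t30: +2.8603
  t31: +6.4712
  t32: -0.3814
  t33: +2.2102
  t34: +0.3006
Σ = +54.7433 → |volume| = 54.74

Directed edges: 102 total, each appears once with its reverse present → watertight.


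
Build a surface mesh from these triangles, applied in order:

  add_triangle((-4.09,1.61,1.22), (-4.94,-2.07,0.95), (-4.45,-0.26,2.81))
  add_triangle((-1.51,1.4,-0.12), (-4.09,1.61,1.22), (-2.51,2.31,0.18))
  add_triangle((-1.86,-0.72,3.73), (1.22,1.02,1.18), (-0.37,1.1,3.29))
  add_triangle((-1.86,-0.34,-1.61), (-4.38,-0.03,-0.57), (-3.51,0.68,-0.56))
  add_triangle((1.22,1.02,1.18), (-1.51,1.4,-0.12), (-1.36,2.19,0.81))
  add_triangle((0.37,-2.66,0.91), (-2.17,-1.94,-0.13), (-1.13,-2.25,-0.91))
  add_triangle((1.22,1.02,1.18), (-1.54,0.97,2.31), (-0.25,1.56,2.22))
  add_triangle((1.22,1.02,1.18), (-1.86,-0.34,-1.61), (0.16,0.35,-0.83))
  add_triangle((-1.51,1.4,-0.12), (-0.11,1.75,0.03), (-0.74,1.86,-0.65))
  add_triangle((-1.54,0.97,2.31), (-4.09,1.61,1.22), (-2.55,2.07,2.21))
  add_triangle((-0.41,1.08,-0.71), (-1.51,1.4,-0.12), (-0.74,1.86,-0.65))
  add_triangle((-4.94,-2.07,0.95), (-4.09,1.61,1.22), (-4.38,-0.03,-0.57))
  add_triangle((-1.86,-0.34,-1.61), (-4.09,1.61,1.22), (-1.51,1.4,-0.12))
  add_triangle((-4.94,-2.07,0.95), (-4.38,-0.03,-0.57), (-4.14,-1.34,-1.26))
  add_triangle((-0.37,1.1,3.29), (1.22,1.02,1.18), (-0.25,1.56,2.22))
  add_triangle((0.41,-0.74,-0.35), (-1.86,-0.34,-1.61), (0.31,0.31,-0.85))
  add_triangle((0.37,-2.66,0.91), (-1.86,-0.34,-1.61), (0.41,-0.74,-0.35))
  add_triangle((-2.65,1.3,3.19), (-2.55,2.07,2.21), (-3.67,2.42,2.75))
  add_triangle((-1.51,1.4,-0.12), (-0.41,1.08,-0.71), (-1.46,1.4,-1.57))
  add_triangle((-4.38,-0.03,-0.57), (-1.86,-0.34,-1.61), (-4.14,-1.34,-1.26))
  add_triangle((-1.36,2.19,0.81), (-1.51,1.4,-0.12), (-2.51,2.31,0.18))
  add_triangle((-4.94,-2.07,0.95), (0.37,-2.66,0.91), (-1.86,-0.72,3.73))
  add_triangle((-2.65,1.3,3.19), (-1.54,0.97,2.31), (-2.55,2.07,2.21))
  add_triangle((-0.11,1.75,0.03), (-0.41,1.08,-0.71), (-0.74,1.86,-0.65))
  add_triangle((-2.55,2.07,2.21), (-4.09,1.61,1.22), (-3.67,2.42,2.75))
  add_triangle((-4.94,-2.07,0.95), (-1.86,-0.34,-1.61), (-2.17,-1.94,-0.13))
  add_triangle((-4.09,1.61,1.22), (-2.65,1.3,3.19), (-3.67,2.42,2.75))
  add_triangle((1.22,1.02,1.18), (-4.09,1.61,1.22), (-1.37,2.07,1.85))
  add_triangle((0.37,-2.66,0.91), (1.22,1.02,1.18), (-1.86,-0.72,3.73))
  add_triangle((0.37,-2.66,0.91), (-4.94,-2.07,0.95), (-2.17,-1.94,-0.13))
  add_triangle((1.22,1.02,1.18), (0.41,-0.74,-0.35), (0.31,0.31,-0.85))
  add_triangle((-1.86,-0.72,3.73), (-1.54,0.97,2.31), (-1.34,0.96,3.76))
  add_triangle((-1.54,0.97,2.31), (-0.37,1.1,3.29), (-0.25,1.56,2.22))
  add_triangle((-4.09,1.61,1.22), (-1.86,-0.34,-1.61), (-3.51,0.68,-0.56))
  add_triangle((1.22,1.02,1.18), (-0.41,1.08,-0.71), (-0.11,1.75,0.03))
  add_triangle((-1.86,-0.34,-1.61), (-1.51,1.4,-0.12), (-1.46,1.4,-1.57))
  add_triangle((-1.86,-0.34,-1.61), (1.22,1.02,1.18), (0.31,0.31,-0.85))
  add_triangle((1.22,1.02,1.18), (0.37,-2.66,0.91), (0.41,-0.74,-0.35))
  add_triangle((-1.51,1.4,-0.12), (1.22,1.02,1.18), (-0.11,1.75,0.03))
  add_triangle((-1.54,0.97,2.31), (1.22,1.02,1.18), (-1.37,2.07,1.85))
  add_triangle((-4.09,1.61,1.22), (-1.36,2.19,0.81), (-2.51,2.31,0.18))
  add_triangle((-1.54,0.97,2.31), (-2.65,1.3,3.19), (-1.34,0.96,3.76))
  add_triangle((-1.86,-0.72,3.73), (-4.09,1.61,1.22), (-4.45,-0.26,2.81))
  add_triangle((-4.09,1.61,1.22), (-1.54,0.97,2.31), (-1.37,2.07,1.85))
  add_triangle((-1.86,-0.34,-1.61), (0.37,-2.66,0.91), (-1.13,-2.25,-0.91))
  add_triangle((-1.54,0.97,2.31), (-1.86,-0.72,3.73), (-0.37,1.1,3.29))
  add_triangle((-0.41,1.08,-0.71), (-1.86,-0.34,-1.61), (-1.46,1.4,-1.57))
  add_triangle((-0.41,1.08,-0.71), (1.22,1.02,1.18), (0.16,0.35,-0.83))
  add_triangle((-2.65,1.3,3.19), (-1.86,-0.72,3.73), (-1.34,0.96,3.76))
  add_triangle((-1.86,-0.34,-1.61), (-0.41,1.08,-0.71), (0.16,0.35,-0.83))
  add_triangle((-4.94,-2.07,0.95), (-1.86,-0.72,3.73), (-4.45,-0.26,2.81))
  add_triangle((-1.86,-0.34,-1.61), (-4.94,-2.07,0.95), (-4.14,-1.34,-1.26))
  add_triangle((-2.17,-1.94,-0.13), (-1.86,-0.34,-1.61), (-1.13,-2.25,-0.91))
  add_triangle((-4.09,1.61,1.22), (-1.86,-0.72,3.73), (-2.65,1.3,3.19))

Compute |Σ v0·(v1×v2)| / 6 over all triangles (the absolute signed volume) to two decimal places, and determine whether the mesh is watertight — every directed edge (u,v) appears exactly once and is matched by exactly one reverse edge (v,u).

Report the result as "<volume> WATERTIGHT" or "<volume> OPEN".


Per-triangle v0·(v1×v2)/6:
  t1: +4.7753
  t2: +0.2017
  t3: +0.9650
  t4: +0.7277
  t5: +0.2438
  t6: +1.3092
  t7: -0.2366
  t8: -0.2516
  t9: +0.2566
  t10: -0.9856
  t11: +0.0960
  t12: +4.5092
  t13: +1.6057
  t14: +2.5972
  t15: +0.6067
  t16: +0.3379
  t17: +0.7450
  t18: +0.3681
  t19: +0.2482
  t20: +1.1375
  t21: +0.0927
  t22: +7.8640
  t23: +0.2465
  t24: +0.0644
  t25: +0.2394
  t26: +1.8678
  t27: +1.3055
  t28: -0.1370
  t29: +3.4320
  t30: +2.1011
  t31: +0.2609
  t32: -0.8776
  t33: +0.5740
  t34: -0.1390
  t35: +0.1569
  t36: +0.7725
  t37: +0.2860
  t38: +0.5723
  t39: +0.4282
  t40: +1.0267
  t41: +1.0058
  t42: +0.1424
  t43: +2.8865
  t44: +1.5736
  t45: -0.3160
  t46: +1.5370
  t47: +0.0739
  t48: +0.2711
  t49: +1.7472
  t50: +0.3114
  t51: +4.3599
  t52: -0.1043
  t53: +1.0749
  t54: +2.9312
Σ = +56.8891 → |volume| = 56.89

Directed edges: 162 total; 6 unmatched, e.g. (-4.38,-0.03,-0.57)→(-3.51,0.68,-0.56) → open.

56.89 OPEN


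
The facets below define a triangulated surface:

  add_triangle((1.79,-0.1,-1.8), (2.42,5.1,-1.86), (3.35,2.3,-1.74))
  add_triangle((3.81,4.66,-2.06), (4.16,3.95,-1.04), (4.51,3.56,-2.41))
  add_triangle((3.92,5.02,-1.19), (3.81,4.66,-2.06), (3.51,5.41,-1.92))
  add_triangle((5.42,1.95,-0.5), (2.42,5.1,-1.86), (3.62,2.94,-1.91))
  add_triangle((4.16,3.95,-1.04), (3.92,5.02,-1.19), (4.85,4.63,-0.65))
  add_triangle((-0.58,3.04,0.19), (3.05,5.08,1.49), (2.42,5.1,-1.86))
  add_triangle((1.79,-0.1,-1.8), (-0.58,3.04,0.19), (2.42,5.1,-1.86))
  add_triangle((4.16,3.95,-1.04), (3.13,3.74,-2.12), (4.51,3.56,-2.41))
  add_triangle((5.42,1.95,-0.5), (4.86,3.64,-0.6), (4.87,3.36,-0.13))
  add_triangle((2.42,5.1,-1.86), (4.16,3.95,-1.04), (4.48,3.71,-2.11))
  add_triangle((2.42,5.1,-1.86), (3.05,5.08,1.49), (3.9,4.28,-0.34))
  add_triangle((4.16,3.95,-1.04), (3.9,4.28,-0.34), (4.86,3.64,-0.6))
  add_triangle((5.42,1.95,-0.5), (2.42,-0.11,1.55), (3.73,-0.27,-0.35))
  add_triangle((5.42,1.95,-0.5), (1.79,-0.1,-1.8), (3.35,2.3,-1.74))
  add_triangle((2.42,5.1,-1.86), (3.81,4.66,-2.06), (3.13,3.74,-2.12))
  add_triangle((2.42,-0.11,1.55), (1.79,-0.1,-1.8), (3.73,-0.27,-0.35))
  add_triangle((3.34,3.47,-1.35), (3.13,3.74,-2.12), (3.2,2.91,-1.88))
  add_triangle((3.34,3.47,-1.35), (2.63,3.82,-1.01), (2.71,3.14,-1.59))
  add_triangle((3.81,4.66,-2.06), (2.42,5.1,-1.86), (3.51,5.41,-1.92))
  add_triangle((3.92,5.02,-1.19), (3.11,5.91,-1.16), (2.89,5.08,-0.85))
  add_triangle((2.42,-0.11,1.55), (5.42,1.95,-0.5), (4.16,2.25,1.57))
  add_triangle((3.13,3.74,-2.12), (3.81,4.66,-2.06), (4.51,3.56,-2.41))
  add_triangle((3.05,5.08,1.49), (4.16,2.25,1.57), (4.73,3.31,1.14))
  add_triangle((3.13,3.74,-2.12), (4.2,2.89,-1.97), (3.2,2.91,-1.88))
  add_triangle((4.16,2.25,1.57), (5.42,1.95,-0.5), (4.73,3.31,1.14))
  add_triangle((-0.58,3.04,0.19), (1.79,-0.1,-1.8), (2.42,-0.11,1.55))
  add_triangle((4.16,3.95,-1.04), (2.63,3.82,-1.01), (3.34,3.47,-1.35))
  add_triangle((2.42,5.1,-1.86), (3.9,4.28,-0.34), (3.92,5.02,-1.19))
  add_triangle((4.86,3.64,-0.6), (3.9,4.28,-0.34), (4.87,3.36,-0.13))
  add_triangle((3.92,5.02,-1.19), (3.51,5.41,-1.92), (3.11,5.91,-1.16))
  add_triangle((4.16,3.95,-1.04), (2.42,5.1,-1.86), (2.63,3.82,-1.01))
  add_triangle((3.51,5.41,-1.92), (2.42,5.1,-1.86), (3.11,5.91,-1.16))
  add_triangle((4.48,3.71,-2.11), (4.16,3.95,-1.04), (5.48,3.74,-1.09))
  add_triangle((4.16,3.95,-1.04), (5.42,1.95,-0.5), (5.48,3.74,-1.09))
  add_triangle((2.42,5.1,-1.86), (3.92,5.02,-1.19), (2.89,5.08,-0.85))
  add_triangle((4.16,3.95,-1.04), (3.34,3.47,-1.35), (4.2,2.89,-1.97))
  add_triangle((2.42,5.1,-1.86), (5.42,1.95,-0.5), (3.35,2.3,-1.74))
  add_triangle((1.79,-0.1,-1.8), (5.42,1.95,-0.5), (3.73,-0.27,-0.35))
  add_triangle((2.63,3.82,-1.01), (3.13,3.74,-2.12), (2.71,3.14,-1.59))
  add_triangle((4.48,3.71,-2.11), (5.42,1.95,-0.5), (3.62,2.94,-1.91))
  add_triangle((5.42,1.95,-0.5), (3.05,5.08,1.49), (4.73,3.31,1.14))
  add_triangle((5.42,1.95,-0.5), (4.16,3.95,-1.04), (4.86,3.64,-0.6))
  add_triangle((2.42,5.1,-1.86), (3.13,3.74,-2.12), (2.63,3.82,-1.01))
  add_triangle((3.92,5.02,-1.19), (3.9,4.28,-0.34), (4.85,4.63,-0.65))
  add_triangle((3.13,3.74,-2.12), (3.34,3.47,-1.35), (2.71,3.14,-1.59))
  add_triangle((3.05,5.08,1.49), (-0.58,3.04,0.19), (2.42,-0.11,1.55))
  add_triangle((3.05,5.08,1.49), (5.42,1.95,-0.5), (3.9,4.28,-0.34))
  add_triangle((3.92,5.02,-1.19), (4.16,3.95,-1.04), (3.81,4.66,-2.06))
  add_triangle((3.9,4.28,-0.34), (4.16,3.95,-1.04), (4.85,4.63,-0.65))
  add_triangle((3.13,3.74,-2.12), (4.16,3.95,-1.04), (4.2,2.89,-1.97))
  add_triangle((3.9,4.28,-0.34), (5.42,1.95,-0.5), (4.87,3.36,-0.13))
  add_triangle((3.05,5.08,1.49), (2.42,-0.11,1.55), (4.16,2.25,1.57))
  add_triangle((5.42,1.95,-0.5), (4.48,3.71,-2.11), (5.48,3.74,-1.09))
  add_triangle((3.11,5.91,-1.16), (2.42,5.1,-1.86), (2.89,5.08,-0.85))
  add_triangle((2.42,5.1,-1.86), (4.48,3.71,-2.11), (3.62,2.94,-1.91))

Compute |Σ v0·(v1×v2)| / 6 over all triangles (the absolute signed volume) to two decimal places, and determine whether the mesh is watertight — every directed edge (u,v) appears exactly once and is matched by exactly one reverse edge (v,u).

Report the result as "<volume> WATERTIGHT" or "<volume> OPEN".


Per-triangle v0·(v1×v2)/6:
  t1: +2.1182
  t2: +1.4815
  t3: +0.6624
  t4: -3.6001
  t5: +0.5098
  t6: +6.4525
  t7: +1.1288
  t8: -1.3528
  t9: +0.7658
  t10: +2.3966
  t11: +4.6470
  t12: +0.6751
  t13: +2.5873
  t14: +2.5785
  t15: +0.6121
  t16: -0.0988
  t17: -0.3567
  t18: -0.3091
  t19: +0.3610
  t20: +0.2289
  t21: +2.9375
  t22: +0.5328
  t23: +1.7110
  t24: +0.0978
  t25: +1.7657
  t26: -3.5772
  t27: -0.3993
  t28: +0.5780
  t29: +0.5517
  t30: +0.9468
  t31: +0.4661
  t32: +0.7840
  t33: +1.1100
  t34: +0.2470
  t35: -1.0496
  t36: -0.5825
  t37: +3.8484
  t38: +2.3766
  t39: -0.1263
  t40: +0.4772
  t41: +3.0978
  t42: +0.7852
  t43: -0.9667
  t44: +0.4879
  t45: -0.0200
  t46: +1.7452
  t47: +4.5322
  t48: +0.8448
  t49: -0.2140
  t50: +1.5081
  t51: -0.8010
  t52: +1.8477
  t53: +1.6027
  t54: -0.1452
  t55: +0.5051
Σ = +48.9936 → |volume| = 48.99

Directed edges: 165 total; 3 unmatched, e.g. (3.2,2.91,-1.88)→(3.34,3.47,-1.35) → open.

48.99 OPEN


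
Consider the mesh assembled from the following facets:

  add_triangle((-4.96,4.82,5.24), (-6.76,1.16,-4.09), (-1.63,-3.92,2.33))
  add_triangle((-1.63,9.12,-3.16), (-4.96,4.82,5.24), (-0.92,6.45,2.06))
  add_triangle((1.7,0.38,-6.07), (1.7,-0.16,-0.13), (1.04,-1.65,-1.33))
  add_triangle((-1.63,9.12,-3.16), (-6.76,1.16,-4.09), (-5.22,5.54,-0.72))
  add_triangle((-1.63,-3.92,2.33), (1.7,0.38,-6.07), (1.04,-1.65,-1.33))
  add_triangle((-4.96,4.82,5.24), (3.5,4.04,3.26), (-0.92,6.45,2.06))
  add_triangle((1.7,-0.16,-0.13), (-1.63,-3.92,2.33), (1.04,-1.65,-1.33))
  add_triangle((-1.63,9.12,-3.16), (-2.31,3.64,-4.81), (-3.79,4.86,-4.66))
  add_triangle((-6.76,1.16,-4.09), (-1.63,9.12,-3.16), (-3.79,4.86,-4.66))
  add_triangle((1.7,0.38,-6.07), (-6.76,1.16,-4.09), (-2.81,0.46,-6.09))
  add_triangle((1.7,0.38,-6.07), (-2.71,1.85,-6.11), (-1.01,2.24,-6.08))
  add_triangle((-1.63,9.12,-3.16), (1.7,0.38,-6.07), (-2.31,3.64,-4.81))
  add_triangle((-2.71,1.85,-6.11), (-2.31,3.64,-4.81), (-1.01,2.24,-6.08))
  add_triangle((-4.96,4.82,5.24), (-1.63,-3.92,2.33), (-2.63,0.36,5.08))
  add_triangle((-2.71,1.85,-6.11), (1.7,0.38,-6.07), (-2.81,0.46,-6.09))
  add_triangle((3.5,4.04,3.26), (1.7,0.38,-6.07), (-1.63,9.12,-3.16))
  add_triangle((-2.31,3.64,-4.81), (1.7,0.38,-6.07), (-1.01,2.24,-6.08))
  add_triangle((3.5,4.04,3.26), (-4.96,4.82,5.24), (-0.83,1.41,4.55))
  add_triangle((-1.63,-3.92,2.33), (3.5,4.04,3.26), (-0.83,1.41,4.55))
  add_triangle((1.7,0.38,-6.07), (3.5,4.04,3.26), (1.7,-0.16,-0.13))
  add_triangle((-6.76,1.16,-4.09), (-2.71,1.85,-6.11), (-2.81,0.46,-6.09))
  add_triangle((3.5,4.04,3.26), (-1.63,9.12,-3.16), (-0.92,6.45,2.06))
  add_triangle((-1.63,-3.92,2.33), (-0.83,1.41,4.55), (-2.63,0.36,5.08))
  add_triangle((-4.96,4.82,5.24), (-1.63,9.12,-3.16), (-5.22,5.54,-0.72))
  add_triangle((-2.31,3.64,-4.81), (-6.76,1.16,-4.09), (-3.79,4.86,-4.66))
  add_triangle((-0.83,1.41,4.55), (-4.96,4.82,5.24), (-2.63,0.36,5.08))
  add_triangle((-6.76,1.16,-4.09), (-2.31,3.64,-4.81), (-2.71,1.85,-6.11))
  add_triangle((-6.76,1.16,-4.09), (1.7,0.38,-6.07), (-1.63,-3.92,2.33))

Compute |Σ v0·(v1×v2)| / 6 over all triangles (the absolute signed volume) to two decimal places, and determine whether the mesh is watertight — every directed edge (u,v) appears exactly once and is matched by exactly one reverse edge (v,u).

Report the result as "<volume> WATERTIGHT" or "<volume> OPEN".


Per-triangle v0·(v1×v2)/6:
  t1: +53.8221
  t2: +29.2012
  t3: +2.8035
  t4: +35.6597
  t5: +4.2626
  t6: +25.2626
  t7: +2.4131
  t8: +8.2517
  t9: +13.2648
  t10: -3.4997
  t11: +4.2891
  t12: +24.5148
  t13: +3.8224
  t14: +9.3683
  t15: +6.3517
  t16: +50.6315
  t17: +2.2841
  t18: +19.1243
  t19: +11.6457
  t20: +7.8934
  t21: +6.9617
  t22: +25.9136
  t23: +4.8865
  t24: +36.9545
  t25: +7.5346
  t26: +7.8155
  t27: +11.0121
  t28: +31.0783
Σ = +443.5237 → |volume| = 443.52

Directed edges: 84 total; 6 unmatched, e.g. (-4.96,4.82,5.24)→(-6.76,1.16,-4.09) → open.

443.52 OPEN


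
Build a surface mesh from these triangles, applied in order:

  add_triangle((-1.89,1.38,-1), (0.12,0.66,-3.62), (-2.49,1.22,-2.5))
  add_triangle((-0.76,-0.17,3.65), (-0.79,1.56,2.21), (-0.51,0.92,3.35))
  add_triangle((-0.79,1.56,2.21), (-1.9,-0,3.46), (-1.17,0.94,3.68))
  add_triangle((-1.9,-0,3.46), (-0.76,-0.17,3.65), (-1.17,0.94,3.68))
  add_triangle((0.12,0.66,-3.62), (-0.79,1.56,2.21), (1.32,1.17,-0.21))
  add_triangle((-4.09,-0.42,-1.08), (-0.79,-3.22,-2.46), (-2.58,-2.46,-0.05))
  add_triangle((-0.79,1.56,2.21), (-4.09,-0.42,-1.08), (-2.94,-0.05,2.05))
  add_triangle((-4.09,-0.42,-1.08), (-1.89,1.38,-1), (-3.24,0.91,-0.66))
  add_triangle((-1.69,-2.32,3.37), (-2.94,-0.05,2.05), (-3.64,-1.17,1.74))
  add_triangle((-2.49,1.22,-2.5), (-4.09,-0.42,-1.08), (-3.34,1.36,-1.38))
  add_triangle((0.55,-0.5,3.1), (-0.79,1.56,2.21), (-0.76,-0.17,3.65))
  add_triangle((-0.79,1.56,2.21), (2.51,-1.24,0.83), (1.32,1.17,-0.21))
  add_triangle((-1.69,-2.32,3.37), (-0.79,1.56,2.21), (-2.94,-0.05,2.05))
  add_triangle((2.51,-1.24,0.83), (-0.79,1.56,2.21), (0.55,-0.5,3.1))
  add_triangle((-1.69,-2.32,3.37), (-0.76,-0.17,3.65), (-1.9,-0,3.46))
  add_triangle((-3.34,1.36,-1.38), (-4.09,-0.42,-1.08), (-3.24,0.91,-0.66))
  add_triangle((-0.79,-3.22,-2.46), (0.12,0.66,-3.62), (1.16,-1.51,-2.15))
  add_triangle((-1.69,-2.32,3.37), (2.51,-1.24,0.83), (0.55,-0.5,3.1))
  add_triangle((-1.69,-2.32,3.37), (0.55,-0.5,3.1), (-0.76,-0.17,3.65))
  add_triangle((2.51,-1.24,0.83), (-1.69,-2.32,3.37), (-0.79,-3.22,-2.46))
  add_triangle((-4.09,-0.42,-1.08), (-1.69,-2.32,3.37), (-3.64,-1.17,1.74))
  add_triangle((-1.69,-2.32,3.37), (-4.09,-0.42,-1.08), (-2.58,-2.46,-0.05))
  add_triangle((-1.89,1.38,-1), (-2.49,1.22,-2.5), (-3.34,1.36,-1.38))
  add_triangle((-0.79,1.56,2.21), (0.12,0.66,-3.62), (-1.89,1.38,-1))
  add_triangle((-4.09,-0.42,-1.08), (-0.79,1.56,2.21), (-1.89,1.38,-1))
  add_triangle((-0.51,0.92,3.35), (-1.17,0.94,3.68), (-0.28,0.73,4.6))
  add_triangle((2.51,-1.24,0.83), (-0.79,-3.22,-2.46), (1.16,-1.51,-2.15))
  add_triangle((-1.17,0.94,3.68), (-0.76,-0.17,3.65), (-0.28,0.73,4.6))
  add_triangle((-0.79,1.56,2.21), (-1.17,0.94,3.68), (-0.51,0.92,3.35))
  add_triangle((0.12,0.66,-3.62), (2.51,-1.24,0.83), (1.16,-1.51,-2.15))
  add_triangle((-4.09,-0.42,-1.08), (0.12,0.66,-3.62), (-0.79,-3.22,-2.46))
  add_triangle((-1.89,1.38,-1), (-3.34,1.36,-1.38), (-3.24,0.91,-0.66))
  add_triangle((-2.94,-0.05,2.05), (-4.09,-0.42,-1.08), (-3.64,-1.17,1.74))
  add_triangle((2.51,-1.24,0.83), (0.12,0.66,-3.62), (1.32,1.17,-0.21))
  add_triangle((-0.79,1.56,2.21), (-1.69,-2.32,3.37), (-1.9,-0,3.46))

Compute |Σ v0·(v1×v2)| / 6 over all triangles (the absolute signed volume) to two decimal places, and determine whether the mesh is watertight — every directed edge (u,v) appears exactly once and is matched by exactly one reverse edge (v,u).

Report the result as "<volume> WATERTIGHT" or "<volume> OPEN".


74.14 OPEN

Per-triangle v0·(v1×v2)/6:
  t1: +0.9725
  t2: -0.4056
  t3: +0.5358
  t4: +0.7579
  t5: +2.0444
  t6: +4.7195
  t7: +2.7465
  t8: -0.6342
  t9: +2.0860
  t10: +1.6379
  t11: +1.1380
  t12: +2.2000
  t13: +3.5524
  t14: +1.6639
  t15: +1.6490
  t16: +0.6489
  t17: +3.4099
  t18: +3.4761
  t19: +1.7869
  t20: +8.8357
  t21: +1.8810
  t22: +4.7866
  t23: +0.4748
  t24: +1.7597
  t25: +3.1556
  t26: +0.1981
  t27: +2.9647
  t28: +0.6902
  t29: +0.3424
  t30: +2.1968
  t31: +8.8074
  t32: +0.1807
  t33: +1.9978
  t34: +2.5951
  t35: -0.7112
Σ = +74.1411 → |volume| = 74.14

Directed edges: 105 total; 9 unmatched, e.g. (0.12,0.66,-3.62)→(-2.49,1.22,-2.5) → open.


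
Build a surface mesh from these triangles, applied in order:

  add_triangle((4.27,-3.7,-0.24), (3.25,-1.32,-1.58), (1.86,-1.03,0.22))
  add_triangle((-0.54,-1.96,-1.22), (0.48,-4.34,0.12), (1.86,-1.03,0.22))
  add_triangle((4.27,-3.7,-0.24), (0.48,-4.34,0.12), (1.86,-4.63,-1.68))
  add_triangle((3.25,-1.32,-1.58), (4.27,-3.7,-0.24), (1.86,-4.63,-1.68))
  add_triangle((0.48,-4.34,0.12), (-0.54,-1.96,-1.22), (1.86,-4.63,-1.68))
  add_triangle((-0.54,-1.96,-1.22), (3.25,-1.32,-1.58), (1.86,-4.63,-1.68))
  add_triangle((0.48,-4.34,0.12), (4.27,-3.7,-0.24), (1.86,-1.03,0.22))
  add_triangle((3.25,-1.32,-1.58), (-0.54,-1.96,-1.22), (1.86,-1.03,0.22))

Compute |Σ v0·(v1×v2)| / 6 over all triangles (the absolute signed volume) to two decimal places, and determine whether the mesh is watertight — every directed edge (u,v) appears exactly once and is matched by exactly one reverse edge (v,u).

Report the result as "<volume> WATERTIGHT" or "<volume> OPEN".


12.66 WATERTIGHT

Per-triangle v0·(v1×v2)/6:
  t1: +0.9240
  t2: -1.5045
  t3: +4.7154
  t4: +4.6790
  t5: +2.2320
  t6: +2.1956
  t7: +0.9672
  t8: -1.5476
Σ = +12.6612 → |volume| = 12.66

Directed edges: 24 total, each appears once with its reverse present → watertight.


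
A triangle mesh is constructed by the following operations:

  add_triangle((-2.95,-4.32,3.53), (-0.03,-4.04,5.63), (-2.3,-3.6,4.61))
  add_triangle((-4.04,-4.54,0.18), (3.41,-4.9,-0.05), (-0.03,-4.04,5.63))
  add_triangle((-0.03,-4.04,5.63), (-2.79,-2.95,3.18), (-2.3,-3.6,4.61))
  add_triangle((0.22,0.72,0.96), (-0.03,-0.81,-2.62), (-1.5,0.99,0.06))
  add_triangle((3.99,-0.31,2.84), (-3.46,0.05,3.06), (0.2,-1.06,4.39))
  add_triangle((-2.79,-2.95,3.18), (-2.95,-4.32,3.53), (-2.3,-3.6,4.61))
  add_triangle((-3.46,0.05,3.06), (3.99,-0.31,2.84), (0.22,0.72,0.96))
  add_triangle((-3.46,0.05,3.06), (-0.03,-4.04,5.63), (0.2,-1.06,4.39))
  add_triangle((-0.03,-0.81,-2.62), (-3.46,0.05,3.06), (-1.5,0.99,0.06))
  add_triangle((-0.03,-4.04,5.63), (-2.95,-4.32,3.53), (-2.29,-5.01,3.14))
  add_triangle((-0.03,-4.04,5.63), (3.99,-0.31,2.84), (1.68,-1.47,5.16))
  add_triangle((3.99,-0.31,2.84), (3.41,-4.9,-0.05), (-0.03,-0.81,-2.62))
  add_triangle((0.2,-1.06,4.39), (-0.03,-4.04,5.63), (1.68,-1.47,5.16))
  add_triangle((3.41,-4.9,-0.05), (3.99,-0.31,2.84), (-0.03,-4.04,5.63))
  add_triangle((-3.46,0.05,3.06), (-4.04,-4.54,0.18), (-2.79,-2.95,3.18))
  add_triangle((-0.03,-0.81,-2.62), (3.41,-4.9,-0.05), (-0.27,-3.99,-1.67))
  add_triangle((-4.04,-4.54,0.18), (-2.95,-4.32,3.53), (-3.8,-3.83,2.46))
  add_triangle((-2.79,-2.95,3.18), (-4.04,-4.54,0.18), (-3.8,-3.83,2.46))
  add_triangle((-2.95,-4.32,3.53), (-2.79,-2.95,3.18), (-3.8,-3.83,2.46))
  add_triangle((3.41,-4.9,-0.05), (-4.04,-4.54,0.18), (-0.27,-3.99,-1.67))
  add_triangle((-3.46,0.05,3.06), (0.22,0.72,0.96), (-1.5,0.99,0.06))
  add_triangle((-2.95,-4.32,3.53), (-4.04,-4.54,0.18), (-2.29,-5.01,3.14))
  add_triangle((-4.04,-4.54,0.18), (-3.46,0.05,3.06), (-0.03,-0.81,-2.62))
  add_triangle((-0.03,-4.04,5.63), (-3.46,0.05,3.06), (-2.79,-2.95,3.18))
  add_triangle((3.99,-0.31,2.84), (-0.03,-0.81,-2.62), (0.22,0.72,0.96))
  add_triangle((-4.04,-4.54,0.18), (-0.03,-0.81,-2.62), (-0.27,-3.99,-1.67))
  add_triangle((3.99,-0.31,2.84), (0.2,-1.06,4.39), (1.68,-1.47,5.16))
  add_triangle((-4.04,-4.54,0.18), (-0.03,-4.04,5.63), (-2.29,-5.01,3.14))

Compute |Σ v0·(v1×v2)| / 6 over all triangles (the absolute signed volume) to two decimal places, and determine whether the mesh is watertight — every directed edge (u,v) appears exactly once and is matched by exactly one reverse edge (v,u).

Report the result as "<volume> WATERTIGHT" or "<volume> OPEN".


146.06 WATERTIGHT

Per-triangle v0·(v1×v2)/6:
  t1: +3.0123
  t2: +32.8191
  t3: -0.6668
  t4: +0.3660
  t5: +3.2178
  t6: +1.0193
  t7: +2.8240
  t8: +7.2249
  t9: +2.0698
  t10: +3.7707
  t11: +5.6224
  t12: +6.6717
  t13: +2.8809
  t14: +24.0783
  t15: +7.7403
  t16: +5.7084
  t17: +2.5575
  t18: -0.6201
  t19: +1.0302
  t20: +10.1426
  t21: +1.1729
  t22: +3.5202
  t23: +5.4322
  t24: +8.0025
  t25: +0.8398
  t26: +5.6277
  t27: +1.0302
  t28: -1.0394
Σ = +146.0554 → |volume| = 146.06

Directed edges: 84 total, each appears once with its reverse present → watertight.


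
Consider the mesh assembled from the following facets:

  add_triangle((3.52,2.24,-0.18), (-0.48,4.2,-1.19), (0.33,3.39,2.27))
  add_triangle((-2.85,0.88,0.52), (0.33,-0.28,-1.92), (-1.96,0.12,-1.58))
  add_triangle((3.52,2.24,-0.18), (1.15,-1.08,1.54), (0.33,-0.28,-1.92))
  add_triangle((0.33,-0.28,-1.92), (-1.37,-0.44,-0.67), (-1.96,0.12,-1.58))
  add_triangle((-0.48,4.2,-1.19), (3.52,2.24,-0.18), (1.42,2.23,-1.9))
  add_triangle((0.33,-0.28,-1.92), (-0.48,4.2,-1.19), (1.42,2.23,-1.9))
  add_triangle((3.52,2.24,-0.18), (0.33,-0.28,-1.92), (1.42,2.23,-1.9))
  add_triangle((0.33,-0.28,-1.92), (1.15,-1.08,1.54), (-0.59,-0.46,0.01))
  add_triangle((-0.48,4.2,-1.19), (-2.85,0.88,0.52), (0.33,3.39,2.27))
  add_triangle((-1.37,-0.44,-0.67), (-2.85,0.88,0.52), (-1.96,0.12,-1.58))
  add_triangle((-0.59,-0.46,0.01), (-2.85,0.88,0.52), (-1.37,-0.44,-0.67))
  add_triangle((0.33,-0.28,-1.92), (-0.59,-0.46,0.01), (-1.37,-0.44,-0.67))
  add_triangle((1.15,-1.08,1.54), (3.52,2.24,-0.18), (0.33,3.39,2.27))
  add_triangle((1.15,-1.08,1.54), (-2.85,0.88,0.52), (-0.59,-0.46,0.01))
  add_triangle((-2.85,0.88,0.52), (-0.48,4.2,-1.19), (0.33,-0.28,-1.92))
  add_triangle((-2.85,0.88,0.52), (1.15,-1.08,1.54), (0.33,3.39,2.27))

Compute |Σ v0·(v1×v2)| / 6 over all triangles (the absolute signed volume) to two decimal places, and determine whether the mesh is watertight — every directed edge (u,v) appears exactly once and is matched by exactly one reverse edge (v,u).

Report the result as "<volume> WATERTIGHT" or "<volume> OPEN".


40.85 WATERTIGHT

Per-triangle v0·(v1×v2)/6:
  t1: +8.3105
  t2: +0.2647
  t3: +2.4825
  t4: +0.4110
  t5: +3.8851
  t6: +2.0795
  t7: +2.0062
  t8: +0.4545
  t9: +6.6038
  t10: +0.5823
  t11: +0.2406
  t12: +0.1549
  t13: +5.4135
  t14: +0.5674
  t15: +3.6874
  t16: +3.7047
Σ = +40.8485 → |volume| = 40.85

Directed edges: 48 total, each appears once with its reverse present → watertight.


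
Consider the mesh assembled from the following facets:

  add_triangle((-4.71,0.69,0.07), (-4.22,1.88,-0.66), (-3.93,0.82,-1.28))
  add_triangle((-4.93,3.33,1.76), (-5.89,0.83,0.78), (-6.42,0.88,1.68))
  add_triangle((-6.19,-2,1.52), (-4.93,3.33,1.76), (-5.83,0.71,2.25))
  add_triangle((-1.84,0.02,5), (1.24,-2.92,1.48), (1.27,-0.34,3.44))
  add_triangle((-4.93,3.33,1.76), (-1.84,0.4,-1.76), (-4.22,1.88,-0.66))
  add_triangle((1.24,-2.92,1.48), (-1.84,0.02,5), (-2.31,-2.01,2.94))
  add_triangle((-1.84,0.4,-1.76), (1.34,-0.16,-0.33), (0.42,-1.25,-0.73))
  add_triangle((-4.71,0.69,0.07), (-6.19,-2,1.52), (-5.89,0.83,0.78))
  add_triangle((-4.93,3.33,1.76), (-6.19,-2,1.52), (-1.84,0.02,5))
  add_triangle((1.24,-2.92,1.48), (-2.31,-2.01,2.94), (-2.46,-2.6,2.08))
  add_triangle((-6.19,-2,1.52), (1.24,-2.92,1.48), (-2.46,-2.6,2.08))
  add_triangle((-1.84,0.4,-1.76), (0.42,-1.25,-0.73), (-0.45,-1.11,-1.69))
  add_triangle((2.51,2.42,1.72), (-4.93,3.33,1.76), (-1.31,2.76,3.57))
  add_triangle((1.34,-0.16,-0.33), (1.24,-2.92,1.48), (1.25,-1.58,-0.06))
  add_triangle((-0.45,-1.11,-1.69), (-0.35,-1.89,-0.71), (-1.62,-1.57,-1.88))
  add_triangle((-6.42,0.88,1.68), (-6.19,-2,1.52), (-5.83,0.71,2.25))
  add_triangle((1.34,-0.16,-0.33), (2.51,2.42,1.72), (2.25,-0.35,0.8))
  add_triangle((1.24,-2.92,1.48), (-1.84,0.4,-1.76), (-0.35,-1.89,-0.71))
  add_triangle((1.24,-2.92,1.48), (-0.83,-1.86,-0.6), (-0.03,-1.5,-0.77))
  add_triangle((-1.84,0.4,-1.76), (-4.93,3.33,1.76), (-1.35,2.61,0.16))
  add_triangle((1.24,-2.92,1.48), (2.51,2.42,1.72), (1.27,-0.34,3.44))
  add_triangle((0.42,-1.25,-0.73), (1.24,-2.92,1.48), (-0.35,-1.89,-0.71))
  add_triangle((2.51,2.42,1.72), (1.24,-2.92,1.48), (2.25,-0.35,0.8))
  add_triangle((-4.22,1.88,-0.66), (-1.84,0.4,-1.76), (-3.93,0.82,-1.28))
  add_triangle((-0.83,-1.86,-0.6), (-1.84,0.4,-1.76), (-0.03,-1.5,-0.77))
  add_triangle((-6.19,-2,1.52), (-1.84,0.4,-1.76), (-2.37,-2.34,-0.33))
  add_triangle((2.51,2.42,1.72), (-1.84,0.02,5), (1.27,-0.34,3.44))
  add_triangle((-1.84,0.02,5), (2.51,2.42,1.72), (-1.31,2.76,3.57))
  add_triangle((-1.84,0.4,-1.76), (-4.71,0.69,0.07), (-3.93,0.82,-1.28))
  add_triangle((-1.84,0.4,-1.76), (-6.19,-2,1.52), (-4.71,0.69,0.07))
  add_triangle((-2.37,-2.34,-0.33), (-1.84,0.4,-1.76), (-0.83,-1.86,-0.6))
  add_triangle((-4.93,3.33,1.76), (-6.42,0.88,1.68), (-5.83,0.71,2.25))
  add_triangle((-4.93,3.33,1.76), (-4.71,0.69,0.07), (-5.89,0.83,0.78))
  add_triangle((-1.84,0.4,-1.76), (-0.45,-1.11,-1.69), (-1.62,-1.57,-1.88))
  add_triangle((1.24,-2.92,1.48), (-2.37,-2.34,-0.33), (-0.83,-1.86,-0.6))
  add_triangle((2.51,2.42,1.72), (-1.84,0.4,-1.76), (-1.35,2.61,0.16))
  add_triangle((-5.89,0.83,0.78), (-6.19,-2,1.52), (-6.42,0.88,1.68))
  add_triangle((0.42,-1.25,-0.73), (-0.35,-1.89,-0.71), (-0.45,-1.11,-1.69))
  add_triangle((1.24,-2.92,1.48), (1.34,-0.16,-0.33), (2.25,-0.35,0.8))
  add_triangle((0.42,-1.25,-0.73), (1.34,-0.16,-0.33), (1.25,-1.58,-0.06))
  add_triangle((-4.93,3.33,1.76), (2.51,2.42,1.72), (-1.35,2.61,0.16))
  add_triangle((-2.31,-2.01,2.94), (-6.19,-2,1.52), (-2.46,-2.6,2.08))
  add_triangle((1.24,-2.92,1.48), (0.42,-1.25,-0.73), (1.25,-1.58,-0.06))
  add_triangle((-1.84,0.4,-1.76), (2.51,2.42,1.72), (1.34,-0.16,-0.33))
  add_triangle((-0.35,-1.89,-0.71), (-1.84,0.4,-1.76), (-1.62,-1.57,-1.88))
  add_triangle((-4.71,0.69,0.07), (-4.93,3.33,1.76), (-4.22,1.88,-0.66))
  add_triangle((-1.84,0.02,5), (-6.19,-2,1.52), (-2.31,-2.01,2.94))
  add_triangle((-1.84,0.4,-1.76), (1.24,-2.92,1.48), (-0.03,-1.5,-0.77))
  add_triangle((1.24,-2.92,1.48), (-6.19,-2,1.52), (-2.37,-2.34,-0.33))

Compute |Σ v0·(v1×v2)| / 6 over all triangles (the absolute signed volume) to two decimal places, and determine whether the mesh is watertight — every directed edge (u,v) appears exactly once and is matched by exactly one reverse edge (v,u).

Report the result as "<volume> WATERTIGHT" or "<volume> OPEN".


123.52 OPEN

Per-triangle v0·(v1×v2)/6:
  t1: +1.1871
  t2: +2.1735
  t3: -2.6864
  t4: +5.6571
  t5: +0.4267
  t6: +6.0011
  t7: +0.6183
  t8: +1.5433
  t9: +22.7509
  t10: +2.1590
  t11: +1.7329
  t12: -0.0284
  t13: +6.4598
  t14: +0.4171
  t15: +0.4337
  t16: +2.2174
  t17: +0.8650
  t18: +0.4822
  t19: +0.7056
  t20: +3.5952
  t21: +4.0117
  t22: +0.6749
  t23: +1.9415
  t24: +0.7674
  t25: +0.5534
  t26: +4.5279
  t27: +6.0261
  t28: +7.1838
  t29: +0.2057
  t30: +3.9322
  t31: +1.0422
  t32: +2.1021
  t33: +1.4611
  t34: +0.6201
  t35: +1.3303
  t36: +1.8036
  t37: +2.3228
  t38: +0.2813
  t39: +0.8058
  t40: +0.2666
  t41: +4.7389
  t42: +2.4948
  t43: +0.4307
  t44: +1.4384
  t45: -0.0219
  t46: +3.1502
  t47: +7.4335
  t48: -0.7383
  t49: +6.0224
Σ = +123.5203 → |volume| = 123.52

Directed edges: 147 total; 3 unmatched, e.g. (-1.84,0.02,5)→(-4.93,3.33,1.76) → open.


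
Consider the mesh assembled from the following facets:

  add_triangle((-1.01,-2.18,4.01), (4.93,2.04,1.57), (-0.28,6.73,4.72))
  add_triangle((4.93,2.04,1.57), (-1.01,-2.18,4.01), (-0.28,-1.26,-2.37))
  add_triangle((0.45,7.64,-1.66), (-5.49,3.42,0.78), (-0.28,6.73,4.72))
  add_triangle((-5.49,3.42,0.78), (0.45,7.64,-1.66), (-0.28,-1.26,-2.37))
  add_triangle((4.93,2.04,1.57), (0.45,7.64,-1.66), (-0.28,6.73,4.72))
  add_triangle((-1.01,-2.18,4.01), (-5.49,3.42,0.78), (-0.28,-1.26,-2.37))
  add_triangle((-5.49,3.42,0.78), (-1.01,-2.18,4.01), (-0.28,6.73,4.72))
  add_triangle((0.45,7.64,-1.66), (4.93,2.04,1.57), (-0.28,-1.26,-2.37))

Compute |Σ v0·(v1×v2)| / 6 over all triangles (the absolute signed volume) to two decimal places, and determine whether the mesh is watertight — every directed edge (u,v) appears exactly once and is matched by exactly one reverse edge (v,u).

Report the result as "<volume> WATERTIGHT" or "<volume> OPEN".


203.51 WATERTIGHT

Per-triangle v0·(v1×v2)/6:
  t1: +31.3284
  t2: +7.3744
  t3: +43.4918
  t4: +19.5588
  t5: +39.5975
  t6: +11.2689
  t7: +35.2227
  t8: +15.6643
Σ = +203.5068 → |volume| = 203.51

Directed edges: 24 total, each appears once with its reverse present → watertight.


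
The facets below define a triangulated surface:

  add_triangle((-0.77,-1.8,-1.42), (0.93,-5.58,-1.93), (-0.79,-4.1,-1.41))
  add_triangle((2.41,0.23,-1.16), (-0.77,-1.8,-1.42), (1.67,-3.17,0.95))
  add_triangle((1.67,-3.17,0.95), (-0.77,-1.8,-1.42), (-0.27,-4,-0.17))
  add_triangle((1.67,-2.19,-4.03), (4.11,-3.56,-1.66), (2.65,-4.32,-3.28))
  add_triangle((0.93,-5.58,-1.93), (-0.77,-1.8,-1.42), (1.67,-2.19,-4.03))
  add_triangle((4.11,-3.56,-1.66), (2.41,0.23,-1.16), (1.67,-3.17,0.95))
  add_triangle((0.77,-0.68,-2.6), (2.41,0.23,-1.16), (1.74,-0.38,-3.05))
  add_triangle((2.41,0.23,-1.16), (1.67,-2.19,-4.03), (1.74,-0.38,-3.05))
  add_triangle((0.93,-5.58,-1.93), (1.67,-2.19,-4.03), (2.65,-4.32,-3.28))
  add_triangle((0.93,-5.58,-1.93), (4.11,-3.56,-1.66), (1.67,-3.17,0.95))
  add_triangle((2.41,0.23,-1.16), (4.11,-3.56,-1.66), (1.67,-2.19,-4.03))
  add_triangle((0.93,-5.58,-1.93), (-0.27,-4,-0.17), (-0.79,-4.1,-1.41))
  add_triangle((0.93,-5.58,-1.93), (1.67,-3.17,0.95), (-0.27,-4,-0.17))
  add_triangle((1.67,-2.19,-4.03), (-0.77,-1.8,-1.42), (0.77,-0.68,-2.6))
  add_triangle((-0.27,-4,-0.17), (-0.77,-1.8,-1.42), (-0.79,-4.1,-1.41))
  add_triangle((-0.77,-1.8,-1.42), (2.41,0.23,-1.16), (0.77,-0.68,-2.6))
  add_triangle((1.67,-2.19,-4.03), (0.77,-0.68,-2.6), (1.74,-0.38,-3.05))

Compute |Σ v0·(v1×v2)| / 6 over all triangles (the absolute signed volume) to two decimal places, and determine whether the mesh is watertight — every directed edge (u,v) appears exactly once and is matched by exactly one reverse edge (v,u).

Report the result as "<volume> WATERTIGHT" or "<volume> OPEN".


29.03 OPEN

Per-triangle v0·(v1×v2)/6:
  t1: +1.1007
  t2: -3.6108
  t3: -1.2185
  t4: +3.5283
  t5: +4.2243
  t6: +2.3586
  t7: -0.1806
  t8: +1.3802
  t9: +3.7065
  t10: +7.1480
  t11: +5.4218
  t12: +1.6557
  t13: +3.0711
  t14: +0.8810
  t15: +0.0746
  t16: -1.0041
  t17: +0.4981
Σ = +29.0349 → |volume| = 29.03

Directed edges: 51 total; 3 unmatched, e.g. (4.11,-3.56,-1.66)→(2.65,-4.32,-3.28) → open.


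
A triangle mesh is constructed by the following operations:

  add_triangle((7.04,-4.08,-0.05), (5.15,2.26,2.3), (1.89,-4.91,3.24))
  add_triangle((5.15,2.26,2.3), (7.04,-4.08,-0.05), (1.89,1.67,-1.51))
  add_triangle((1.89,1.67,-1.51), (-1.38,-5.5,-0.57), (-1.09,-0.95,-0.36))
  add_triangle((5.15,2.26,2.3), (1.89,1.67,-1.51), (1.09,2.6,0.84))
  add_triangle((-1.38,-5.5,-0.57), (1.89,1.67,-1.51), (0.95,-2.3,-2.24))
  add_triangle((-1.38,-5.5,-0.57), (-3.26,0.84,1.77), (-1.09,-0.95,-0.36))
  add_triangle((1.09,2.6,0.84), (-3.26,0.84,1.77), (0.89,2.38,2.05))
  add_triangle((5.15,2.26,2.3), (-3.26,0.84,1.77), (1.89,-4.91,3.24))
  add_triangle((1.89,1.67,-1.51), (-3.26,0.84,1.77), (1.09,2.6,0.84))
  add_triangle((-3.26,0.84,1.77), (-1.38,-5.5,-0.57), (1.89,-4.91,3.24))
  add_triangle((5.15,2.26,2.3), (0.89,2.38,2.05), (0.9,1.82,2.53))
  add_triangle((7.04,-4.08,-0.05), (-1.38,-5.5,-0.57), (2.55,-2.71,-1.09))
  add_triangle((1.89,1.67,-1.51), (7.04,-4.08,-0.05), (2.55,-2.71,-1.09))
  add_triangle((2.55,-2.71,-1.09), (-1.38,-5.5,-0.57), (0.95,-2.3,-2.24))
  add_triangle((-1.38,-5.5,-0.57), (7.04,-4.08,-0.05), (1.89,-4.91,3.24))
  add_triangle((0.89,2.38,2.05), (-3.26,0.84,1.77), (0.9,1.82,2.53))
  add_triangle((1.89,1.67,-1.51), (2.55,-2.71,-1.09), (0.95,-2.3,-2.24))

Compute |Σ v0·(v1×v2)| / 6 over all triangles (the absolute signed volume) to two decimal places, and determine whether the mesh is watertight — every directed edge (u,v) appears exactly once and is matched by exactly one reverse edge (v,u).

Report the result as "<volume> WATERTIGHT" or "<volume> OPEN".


Per-triangle v0·(v1×v2)/6:
  t1: +30.4789
  t2: +16.7909
  t3: +1.6666
  t4: +4.5419
  t5: -0.3430
  t6: +2.1459
  t7: +1.9352
  t8: +20.5614
  t9: +2.4354
  t10: +16.7434
  t11: +1.6126
  t12: +7.0849
  t13: +5.6416
  t14: +4.7938
  t15: +26.6436
  t16: +1.4554
  t17: +3.2522
Σ = +147.4406 → |volume| = 147.44

Directed edges: 51 total; 9 unmatched, e.g. (-1.09,-0.95,-0.36)→(1.89,1.67,-1.51) → open.

147.44 OPEN


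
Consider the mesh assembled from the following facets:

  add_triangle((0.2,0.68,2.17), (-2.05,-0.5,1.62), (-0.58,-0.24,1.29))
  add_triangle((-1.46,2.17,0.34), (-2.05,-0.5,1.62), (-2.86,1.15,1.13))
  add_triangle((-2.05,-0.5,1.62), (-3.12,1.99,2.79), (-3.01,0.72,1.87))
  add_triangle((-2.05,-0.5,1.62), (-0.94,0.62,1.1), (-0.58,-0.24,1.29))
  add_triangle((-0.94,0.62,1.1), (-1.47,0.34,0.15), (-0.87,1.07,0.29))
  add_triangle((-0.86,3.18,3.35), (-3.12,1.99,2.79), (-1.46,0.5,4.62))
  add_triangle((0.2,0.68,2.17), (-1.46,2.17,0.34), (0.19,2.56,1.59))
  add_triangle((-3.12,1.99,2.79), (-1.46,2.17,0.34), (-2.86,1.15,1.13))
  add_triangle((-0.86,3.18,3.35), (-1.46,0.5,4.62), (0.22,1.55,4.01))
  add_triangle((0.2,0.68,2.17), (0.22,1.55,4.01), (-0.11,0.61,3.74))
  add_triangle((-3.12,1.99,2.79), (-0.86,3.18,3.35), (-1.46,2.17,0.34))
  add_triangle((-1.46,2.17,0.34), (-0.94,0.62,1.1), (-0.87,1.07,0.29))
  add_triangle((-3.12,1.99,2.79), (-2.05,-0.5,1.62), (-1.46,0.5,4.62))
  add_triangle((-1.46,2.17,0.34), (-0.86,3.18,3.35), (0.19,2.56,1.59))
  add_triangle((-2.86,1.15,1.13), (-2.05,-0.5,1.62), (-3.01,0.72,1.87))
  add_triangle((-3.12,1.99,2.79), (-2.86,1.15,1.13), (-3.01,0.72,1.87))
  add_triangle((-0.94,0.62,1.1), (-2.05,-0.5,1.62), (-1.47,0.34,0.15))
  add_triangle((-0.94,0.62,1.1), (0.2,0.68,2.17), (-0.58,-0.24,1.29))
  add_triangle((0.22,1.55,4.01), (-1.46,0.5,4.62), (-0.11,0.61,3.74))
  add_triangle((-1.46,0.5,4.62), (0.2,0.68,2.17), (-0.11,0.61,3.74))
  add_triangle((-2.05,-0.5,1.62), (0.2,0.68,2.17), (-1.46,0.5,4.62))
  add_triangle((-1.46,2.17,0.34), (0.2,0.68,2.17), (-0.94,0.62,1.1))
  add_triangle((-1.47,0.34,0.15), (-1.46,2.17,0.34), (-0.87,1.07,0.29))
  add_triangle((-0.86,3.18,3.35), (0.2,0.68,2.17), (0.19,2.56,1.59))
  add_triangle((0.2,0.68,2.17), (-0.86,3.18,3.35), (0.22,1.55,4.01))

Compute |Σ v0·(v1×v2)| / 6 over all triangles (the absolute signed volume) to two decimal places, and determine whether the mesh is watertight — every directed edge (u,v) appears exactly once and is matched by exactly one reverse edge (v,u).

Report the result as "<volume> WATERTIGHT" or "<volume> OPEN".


Per-triangle v0·(v1×v2)/6:
  t1: +0.2577
  t2: -0.4617
  t3: +0.6393
  t4: -0.2533
  t5: -0.1939
  t6: +5.1141
  t7: -1.1445
  t8: +1.2580
  t9: +3.0557
  t10: +0.0787
  t11: +2.9838
  t12: -0.0313
  t13: +3.1631
  t14: +1.4222
  t15: +0.2404
  t16: +0.6026
  t17: -0.3788
  t18: -0.3122
  t19: +0.6861
  t20: -0.2274
  t21: -0.0666
  t22: -0.6287
  t23: -0.0497
  t24: +0.9050
  t25: -0.0088
Σ = +16.6499 → |volume| = 16.65

Directed edges: 75 total; 3 unmatched, e.g. (-1.46,2.17,0.34)→(-2.05,-0.5,1.62) → open.

16.65 OPEN


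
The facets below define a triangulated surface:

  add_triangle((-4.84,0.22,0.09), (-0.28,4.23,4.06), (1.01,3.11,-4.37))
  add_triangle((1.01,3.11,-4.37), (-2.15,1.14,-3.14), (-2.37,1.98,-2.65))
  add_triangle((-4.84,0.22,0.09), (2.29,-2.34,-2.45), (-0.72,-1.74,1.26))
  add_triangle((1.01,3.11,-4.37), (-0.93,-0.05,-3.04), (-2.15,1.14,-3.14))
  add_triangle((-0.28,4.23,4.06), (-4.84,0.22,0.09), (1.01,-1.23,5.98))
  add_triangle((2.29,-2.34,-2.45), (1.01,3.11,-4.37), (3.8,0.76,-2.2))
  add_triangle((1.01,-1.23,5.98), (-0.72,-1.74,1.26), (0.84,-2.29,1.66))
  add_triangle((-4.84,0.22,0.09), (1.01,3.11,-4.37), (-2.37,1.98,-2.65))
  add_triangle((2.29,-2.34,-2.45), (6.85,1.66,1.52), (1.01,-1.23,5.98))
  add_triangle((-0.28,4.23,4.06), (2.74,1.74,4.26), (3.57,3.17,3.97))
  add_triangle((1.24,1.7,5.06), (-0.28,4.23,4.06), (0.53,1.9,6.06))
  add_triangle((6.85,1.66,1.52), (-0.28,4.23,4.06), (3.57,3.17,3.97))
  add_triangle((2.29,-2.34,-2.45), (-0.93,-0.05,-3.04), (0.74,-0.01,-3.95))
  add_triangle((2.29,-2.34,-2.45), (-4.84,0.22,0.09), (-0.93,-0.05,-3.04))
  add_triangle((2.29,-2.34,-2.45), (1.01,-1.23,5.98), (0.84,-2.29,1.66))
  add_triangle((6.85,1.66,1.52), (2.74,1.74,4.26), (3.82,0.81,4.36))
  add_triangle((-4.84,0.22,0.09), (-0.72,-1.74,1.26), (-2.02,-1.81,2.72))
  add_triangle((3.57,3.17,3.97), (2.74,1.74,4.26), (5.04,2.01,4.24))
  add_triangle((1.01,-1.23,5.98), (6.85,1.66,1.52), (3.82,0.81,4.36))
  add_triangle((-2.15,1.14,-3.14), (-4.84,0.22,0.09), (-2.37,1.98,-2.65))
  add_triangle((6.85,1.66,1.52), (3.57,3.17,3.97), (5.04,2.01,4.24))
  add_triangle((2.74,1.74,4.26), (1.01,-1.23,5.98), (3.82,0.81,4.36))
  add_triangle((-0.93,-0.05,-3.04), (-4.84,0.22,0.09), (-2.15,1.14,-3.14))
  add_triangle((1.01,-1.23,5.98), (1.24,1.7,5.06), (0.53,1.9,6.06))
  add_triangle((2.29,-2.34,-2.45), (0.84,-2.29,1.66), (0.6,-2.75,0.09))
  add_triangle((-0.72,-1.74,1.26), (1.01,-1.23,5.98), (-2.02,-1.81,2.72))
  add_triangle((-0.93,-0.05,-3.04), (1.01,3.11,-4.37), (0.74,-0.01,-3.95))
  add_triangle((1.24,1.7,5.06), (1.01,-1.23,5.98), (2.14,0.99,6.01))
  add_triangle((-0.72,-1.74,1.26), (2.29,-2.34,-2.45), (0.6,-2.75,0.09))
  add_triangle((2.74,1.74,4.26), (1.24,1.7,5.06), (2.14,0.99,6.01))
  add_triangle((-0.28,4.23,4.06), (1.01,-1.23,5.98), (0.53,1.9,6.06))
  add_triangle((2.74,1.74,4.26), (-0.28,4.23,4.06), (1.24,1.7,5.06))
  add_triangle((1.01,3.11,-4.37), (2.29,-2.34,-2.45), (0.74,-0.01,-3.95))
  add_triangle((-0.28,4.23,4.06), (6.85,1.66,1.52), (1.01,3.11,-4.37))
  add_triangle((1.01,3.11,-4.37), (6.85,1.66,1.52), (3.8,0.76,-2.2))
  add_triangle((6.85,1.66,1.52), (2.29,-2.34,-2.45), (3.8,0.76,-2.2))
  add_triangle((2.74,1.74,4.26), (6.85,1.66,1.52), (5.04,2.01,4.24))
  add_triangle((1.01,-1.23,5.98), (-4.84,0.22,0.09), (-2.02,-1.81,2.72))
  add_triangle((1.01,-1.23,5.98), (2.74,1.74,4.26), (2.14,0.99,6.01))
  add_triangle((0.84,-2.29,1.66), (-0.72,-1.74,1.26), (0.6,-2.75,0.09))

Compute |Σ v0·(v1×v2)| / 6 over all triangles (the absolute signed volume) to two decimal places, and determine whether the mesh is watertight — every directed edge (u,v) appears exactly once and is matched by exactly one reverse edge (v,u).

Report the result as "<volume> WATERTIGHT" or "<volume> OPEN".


Per-triangle v0·(v1×v2)/6:
  t1: +25.1251
  t2: +2.5749
  t3: +5.6910
  t4: +3.3345
  t5: +24.2805
  t6: +8.7782
  t7: +2.6375
  t8: +0.2868
  t9: +24.0042
  t10: +5.0348
  t11: +2.4545
  t12: +4.7458
  t13: +2.3549
  t14: +5.3350
  t15: +3.6647
  t16: +4.7972
  t17: +1.9234
  t18: +2.3420
  t19: +5.1532
  t20: +2.5376
  t21: +5.3531
  t22: +4.6034
  t23: +2.8072
  t24: +2.5566
  t25: +1.6869
  t26: +2.4967
  t27: +3.0757
  t28: +2.2178
  t29: +0.2922
  t30: +1.6458
  t31: +0.5371
  t32: +4.4313
  t33: +4.0561
  t34: +36.0261
  t35: +10.7986
  t36: +9.5147
  t37: -0.5466
  t38: +6.6408
  t39: +1.5497
  t40: +0.9865
Σ = +237.7858 → |volume| = 237.79

Directed edges: 120 total, each appears once with its reverse present → watertight.

237.79 WATERTIGHT
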